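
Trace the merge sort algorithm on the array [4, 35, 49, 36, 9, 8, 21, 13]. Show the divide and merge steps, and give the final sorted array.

Merge sort trace:

Split: [4, 35, 49, 36, 9, 8, 21, 13] -> [4, 35, 49, 36] and [9, 8, 21, 13]
  Split: [4, 35, 49, 36] -> [4, 35] and [49, 36]
    Split: [4, 35] -> [4] and [35]
    Merge: [4] + [35] -> [4, 35]
    Split: [49, 36] -> [49] and [36]
    Merge: [49] + [36] -> [36, 49]
  Merge: [4, 35] + [36, 49] -> [4, 35, 36, 49]
  Split: [9, 8, 21, 13] -> [9, 8] and [21, 13]
    Split: [9, 8] -> [9] and [8]
    Merge: [9] + [8] -> [8, 9]
    Split: [21, 13] -> [21] and [13]
    Merge: [21] + [13] -> [13, 21]
  Merge: [8, 9] + [13, 21] -> [8, 9, 13, 21]
Merge: [4, 35, 36, 49] + [8, 9, 13, 21] -> [4, 8, 9, 13, 21, 35, 36, 49]

Final sorted array: [4, 8, 9, 13, 21, 35, 36, 49]

The merge sort proceeds by recursively splitting the array and merging sorted halves.
After all merges, the sorted array is [4, 8, 9, 13, 21, 35, 36, 49].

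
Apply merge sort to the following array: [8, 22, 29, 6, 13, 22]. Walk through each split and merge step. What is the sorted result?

Merge sort trace:

Split: [8, 22, 29, 6, 13, 22] -> [8, 22, 29] and [6, 13, 22]
  Split: [8, 22, 29] -> [8] and [22, 29]
    Split: [22, 29] -> [22] and [29]
    Merge: [22] + [29] -> [22, 29]
  Merge: [8] + [22, 29] -> [8, 22, 29]
  Split: [6, 13, 22] -> [6] and [13, 22]
    Split: [13, 22] -> [13] and [22]
    Merge: [13] + [22] -> [13, 22]
  Merge: [6] + [13, 22] -> [6, 13, 22]
Merge: [8, 22, 29] + [6, 13, 22] -> [6, 8, 13, 22, 22, 29]

Final sorted array: [6, 8, 13, 22, 22, 29]

The merge sort proceeds by recursively splitting the array and merging sorted halves.
After all merges, the sorted array is [6, 8, 13, 22, 22, 29].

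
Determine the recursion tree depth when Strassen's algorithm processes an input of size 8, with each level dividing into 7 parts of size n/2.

For divide and conquer with division factor 2:

Problem sizes at each level:
Level 0: 8
Level 1: 4
Level 2: 2
Level 3: 1

The root is level 0 and the size-1 base case is level 3 (the tree spans levels 0 through 3, i.e. 4 levels counting the root), so the depth is the number of divisions: log_2(8) = 3

The recursion tree depth is log_2(8) = 3. At each level, the problem size is divided by 2, so it takes 3 divisions to reduce to a base case of size 1. The algorithm makes 7 recursive calls at each level.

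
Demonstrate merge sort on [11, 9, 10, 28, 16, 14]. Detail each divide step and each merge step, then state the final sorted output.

Merge sort trace:

Split: [11, 9, 10, 28, 16, 14] -> [11, 9, 10] and [28, 16, 14]
  Split: [11, 9, 10] -> [11] and [9, 10]
    Split: [9, 10] -> [9] and [10]
    Merge: [9] + [10] -> [9, 10]
  Merge: [11] + [9, 10] -> [9, 10, 11]
  Split: [28, 16, 14] -> [28] and [16, 14]
    Split: [16, 14] -> [16] and [14]
    Merge: [16] + [14] -> [14, 16]
  Merge: [28] + [14, 16] -> [14, 16, 28]
Merge: [9, 10, 11] + [14, 16, 28] -> [9, 10, 11, 14, 16, 28]

Final sorted array: [9, 10, 11, 14, 16, 28]

The merge sort proceeds by recursively splitting the array and merging sorted halves.
After all merges, the sorted array is [9, 10, 11, 14, 16, 28].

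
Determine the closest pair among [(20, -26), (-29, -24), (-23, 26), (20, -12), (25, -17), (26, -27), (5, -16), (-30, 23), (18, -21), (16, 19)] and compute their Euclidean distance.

Computing all pairwise distances among 10 points:

d((20, -26), (-29, -24)) = 49.0408
d((20, -26), (-23, 26)) = 67.4759
d((20, -26), (20, -12)) = 14.0
d((20, -26), (25, -17)) = 10.2956
d((20, -26), (26, -27)) = 6.0828
d((20, -26), (5, -16)) = 18.0278
d((20, -26), (-30, 23)) = 70.0071
d((20, -26), (18, -21)) = 5.3852 <-- minimum
d((20, -26), (16, 19)) = 45.1774
d((-29, -24), (-23, 26)) = 50.3587
d((-29, -24), (20, -12)) = 50.448
d((-29, -24), (25, -17)) = 54.4518
d((-29, -24), (26, -27)) = 55.0818
d((-29, -24), (5, -16)) = 34.9285
d((-29, -24), (-30, 23)) = 47.0106
d((-29, -24), (18, -21)) = 47.0956
d((-29, -24), (16, 19)) = 62.2415
d((-23, 26), (20, -12)) = 57.3847
d((-23, 26), (25, -17)) = 64.4438
d((-23, 26), (26, -27)) = 72.1803
d((-23, 26), (5, -16)) = 50.4777
d((-23, 26), (-30, 23)) = 7.6158
d((-23, 26), (18, -21)) = 62.3699
d((-23, 26), (16, 19)) = 39.6232
d((20, -12), (25, -17)) = 7.0711
d((20, -12), (26, -27)) = 16.1555
d((20, -12), (5, -16)) = 15.5242
d((20, -12), (-30, 23)) = 61.0328
d((20, -12), (18, -21)) = 9.2195
d((20, -12), (16, 19)) = 31.257
d((25, -17), (26, -27)) = 10.0499
d((25, -17), (5, -16)) = 20.025
d((25, -17), (-30, 23)) = 68.0074
d((25, -17), (18, -21)) = 8.0623
d((25, -17), (16, 19)) = 37.108
d((26, -27), (5, -16)) = 23.7065
d((26, -27), (-30, 23)) = 75.0733
d((26, -27), (18, -21)) = 10.0
d((26, -27), (16, 19)) = 47.0744
d((5, -16), (-30, 23)) = 52.4023
d((5, -16), (18, -21)) = 13.9284
d((5, -16), (16, 19)) = 36.6879
d((-30, 23), (18, -21)) = 65.1153
d((-30, 23), (16, 19)) = 46.1736
d((18, -21), (16, 19)) = 40.05

Closest pair: (20, -26) and (18, -21) with distance 5.3852

The closest pair is (20, -26) and (18, -21) with Euclidean distance 5.3852. For 10 points, brute-force pairwise comparison is shown above. For large n, the divide-and-conquer algorithm (sort by x, recurse on halves, check the dividing strip) achieves O(n log n).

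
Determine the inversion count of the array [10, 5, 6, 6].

Finding inversions in [10, 5, 6, 6]:

(0, 1): arr[0]=10 > arr[1]=5
(0, 2): arr[0]=10 > arr[2]=6
(0, 3): arr[0]=10 > arr[3]=6

Total inversions: 3

The array has 3 inversion(s): (0,1), (0,2), (0,3). Each pair (i,j) satisfies i < j and arr[i] > arr[j].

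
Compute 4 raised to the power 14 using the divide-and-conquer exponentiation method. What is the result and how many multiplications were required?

Computing 4^14 by squaring (build up from 4^1; each line after the first costs one multiplication):

4^1 = 4
4^2 = (4^1)^2 = 4^2 = 16
4^3 = 4 * 4^2 = 4 * 16 = 64
4^6 = (4^3)^2 = 64^2 = 4096
4^7 = 4 * 4^6 = 4 * 4096 = 16384
4^14 = (4^7)^2 = 16384^2 = 268435456

Result: 268435456
Multiplications needed: 5 (5 lines after 4^1)

4^14 = 268435456. Using exponentiation by squaring, this requires 5 multiplications. The key idea: if the exponent is even, square the half-power; if odd, multiply by the base once.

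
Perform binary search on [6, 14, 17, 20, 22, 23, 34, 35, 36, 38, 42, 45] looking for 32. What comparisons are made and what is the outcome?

Binary search for 32 in [6, 14, 17, 20, 22, 23, 34, 35, 36, 38, 42, 45]:

lo=0, hi=11, mid=5, arr[mid]=23 -> 23 < 32, search right half
lo=6, hi=11, mid=8, arr[mid]=36 -> 36 > 32, search left half
lo=6, hi=7, mid=6, arr[mid]=34 -> 34 > 32, search left half
lo=6 > hi=5, target 32 not found

Binary search determines that 32 is not in the array after 3 comparisons. The search space was exhausted without finding the target.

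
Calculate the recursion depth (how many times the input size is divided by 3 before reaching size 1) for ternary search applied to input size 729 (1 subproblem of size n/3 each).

For divide and conquer with division factor 3:

Problem sizes at each level:
Level 0: 729
Level 1: 243
Level 2: 81
Level 3: 27
Level 4: 9
Level 5: 3
Level 6: 1

The root is level 0 and the size-1 base case is level 6 (the tree spans levels 0 through 6, i.e. 7 levels counting the root), so the depth is the number of divisions: log_3(729) = 6

The recursion tree depth is log_3(729) = 6. At each level, the problem size is divided by 3, so it takes 6 divisions to reduce to a base case of size 1. The algorithm makes 1 recursive call at each level.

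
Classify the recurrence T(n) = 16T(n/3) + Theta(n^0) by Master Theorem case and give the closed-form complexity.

Master Theorem for T(n) = 16T(n/3) + O(n^0):

a = 16, b = 3, c = 0
log_b(a) = log_3(16) = 2.5237

Case 1: c = 0 < log_3(16) = 2.5237
T(n) = O(n^(log_3 16))

For T(n) = 16T(n/3) + O(n^0): log_3(16) = 2.5237. This is Case 1 of the Master Theorem (c < log_b(a), work dominated by leaves), giving O(n^(log_3 16)).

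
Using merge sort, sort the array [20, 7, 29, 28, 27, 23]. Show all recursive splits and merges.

Merge sort trace:

Split: [20, 7, 29, 28, 27, 23] -> [20, 7, 29] and [28, 27, 23]
  Split: [20, 7, 29] -> [20] and [7, 29]
    Split: [7, 29] -> [7] and [29]
    Merge: [7] + [29] -> [7, 29]
  Merge: [20] + [7, 29] -> [7, 20, 29]
  Split: [28, 27, 23] -> [28] and [27, 23]
    Split: [27, 23] -> [27] and [23]
    Merge: [27] + [23] -> [23, 27]
  Merge: [28] + [23, 27] -> [23, 27, 28]
Merge: [7, 20, 29] + [23, 27, 28] -> [7, 20, 23, 27, 28, 29]

Final sorted array: [7, 20, 23, 27, 28, 29]

The merge sort proceeds by recursively splitting the array and merging sorted halves.
After all merges, the sorted array is [7, 20, 23, 27, 28, 29].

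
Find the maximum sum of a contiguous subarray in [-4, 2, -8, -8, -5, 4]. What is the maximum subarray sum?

Using Kadane's algorithm on [-4, 2, -8, -8, -5, 4]:

Scanning through the array:
Position 1 (value 2): max_ending_here = 2, max_so_far = 2
Position 2 (value -8): max_ending_here = -6, max_so_far = 2
Position 3 (value -8): max_ending_here = -8, max_so_far = 2
Position 4 (value -5): max_ending_here = -5, max_so_far = 2
Position 5 (value 4): max_ending_here = 4, max_so_far = 4

Maximum subarray: [4]
Maximum sum: 4

The maximum subarray is [4] with sum 4. This subarray runs from index 5 to index 5.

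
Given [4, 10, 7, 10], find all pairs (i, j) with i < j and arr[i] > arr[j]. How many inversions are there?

Finding inversions in [4, 10, 7, 10]:

(1, 2): arr[1]=10 > arr[2]=7

Total inversions: 1

The array has 1 inversion(s): (1,2). Each pair (i,j) satisfies i < j and arr[i] > arr[j].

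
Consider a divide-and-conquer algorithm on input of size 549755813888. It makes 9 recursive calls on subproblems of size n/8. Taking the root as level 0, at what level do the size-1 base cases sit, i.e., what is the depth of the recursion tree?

For divide and conquer with division factor 8:

Problem sizes at each level:
Level 0: 549755813888
Level 1: 68719476736
Level 2: 8589934592
Level 3: 1073741824
Level 4: 134217728
Level 5: 16777216
Level 6: 2097152
Level 7: 262144
Level 8: 32768
Level 9: 4096
Level 10: 512
Level 11: 64
Level 12: 8
Level 13: 1

The root is level 0 and the size-1 base case is level 13 (the tree spans levels 0 through 13, i.e. 14 levels counting the root), so the depth is the number of divisions: log_8(549755813888) = 13

The recursion tree depth is log_8(549755813888) = 13. At each level, the problem size is divided by 8, so it takes 13 divisions to reduce to a base case of size 1. The algorithm makes 9 recursive calls at each level.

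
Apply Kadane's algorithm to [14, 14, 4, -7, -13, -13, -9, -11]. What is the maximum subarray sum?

Using Kadane's algorithm on [14, 14, 4, -7, -13, -13, -9, -11]:

Scanning through the array:
Position 1 (value 14): max_ending_here = 28, max_so_far = 28
Position 2 (value 4): max_ending_here = 32, max_so_far = 32
Position 3 (value -7): max_ending_here = 25, max_so_far = 32
Position 4 (value -13): max_ending_here = 12, max_so_far = 32
Position 5 (value -13): max_ending_here = -1, max_so_far = 32
Position 6 (value -9): max_ending_here = -9, max_so_far = 32
Position 7 (value -11): max_ending_here = -11, max_so_far = 32

Maximum subarray: [14, 14, 4]
Maximum sum: 32

The maximum subarray is [14, 14, 4] with sum 32. This subarray runs from index 0 to index 2.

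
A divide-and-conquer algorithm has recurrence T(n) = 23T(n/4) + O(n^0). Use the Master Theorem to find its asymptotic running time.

Master Theorem for T(n) = 23T(n/4) + O(n^0):

a = 23, b = 4, c = 0
log_b(a) = log_4(23) = 2.2618

Case 1: c = 0 < log_4(23) = 2.2618
T(n) = O(n^(log_4 23))

For T(n) = 23T(n/4) + O(n^0): log_4(23) = 2.2618. This is Case 1 of the Master Theorem (c < log_b(a), work dominated by leaves), giving O(n^(log_4 23)).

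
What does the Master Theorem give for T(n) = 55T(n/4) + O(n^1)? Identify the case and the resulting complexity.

Master Theorem for T(n) = 55T(n/4) + O(n^1):

a = 55, b = 4, c = 1
log_b(a) = log_4(55) = 2.8907

Case 1: c = 1 < log_4(55) = 2.8907
T(n) = O(n^(log_4 55))

For T(n) = 55T(n/4) + O(n^1): log_4(55) = 2.8907. This is Case 1 of the Master Theorem (c < log_b(a), work dominated by leaves), giving O(n^(log_4 55)).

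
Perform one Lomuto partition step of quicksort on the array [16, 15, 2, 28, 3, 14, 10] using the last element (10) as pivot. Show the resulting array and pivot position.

Lomuto partition with pivot = 10:

Initial array: [16, 15, 2, 28, 3, 14, 10]

arr[0]=16 > 10: no swap
arr[1]=15 > 10: no swap
arr[2]=2 <= 10: swap with position 0, array becomes [2, 15, 16, 28, 3, 14, 10]
arr[3]=28 > 10: no swap
arr[4]=3 <= 10: swap with position 1, array becomes [2, 3, 16, 28, 15, 14, 10]
arr[5]=14 > 10: no swap

Place pivot at position 2: [2, 3, 10, 28, 15, 14, 16]
Pivot position: 2

After partitioning with pivot 10, the array becomes [2, 3, 10, 28, 15, 14, 16]. The pivot is placed at index 2. All elements to the left of the pivot are <= 10, and all elements to the right are > 10.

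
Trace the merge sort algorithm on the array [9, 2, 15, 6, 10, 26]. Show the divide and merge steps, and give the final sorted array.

Merge sort trace:

Split: [9, 2, 15, 6, 10, 26] -> [9, 2, 15] and [6, 10, 26]
  Split: [9, 2, 15] -> [9] and [2, 15]
    Split: [2, 15] -> [2] and [15]
    Merge: [2] + [15] -> [2, 15]
  Merge: [9] + [2, 15] -> [2, 9, 15]
  Split: [6, 10, 26] -> [6] and [10, 26]
    Split: [10, 26] -> [10] and [26]
    Merge: [10] + [26] -> [10, 26]
  Merge: [6] + [10, 26] -> [6, 10, 26]
Merge: [2, 9, 15] + [6, 10, 26] -> [2, 6, 9, 10, 15, 26]

Final sorted array: [2, 6, 9, 10, 15, 26]

The merge sort proceeds by recursively splitting the array and merging sorted halves.
After all merges, the sorted array is [2, 6, 9, 10, 15, 26].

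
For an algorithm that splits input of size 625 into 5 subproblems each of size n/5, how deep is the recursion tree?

For divide and conquer with division factor 5:

Problem sizes at each level:
Level 0: 625
Level 1: 125
Level 2: 25
Level 3: 5
Level 4: 1

The root is level 0 and the size-1 base case is level 4 (the tree spans levels 0 through 4, i.e. 5 levels counting the root), so the depth is the number of divisions: log_5(625) = 4

The recursion tree depth is log_5(625) = 4. At each level, the problem size is divided by 5, so it takes 4 divisions to reduce to a base case of size 1. The algorithm makes 5 recursive calls at each level.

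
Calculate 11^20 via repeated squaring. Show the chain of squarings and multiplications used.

Computing 11^20 by squaring (build up from 11^1; each line after the first costs one multiplication):

11^1 = 11
11^2 = (11^1)^2 = 11^2 = 121
11^4 = (11^2)^2 = 121^2 = 14641
11^5 = 11 * 11^4 = 11 * 14641 = 161051
11^10 = (11^5)^2 = 161051^2 = 25937424601
11^20 = (11^10)^2 = 25937424601^2 = 672749994932560009201

Result: 672749994932560009201
Multiplications needed: 5 (5 lines after 11^1)

11^20 = 672749994932560009201. Using exponentiation by squaring, this requires 5 multiplications. The key idea: if the exponent is even, square the half-power; if odd, multiply by the base once.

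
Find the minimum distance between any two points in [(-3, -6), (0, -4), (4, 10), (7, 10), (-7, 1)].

Computing all pairwise distances among 5 points:

d((-3, -6), (0, -4)) = 3.6056
d((-3, -6), (4, 10)) = 17.4642
d((-3, -6), (7, 10)) = 18.868
d((-3, -6), (-7, 1)) = 8.0623
d((0, -4), (4, 10)) = 14.5602
d((0, -4), (7, 10)) = 15.6525
d((0, -4), (-7, 1)) = 8.6023
d((4, 10), (7, 10)) = 3.0 <-- minimum
d((4, 10), (-7, 1)) = 14.2127
d((7, 10), (-7, 1)) = 16.6433

Closest pair: (4, 10) and (7, 10) with distance 3.0

The closest pair is (4, 10) and (7, 10) with Euclidean distance 3.0. For 5 points, brute-force pairwise comparison is shown above. For large n, the divide-and-conquer algorithm (sort by x, recurse on halves, check the dividing strip) achieves O(n log n).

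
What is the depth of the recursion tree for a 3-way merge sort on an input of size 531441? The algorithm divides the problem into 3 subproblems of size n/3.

For divide and conquer with division factor 3:

Problem sizes at each level:
Level 0: 531441
Level 1: 177147
Level 2: 59049
Level 3: 19683
Level 4: 6561
Level 5: 2187
Level 6: 729
Level 7: 243
Level 8: 81
Level 9: 27
Level 10: 9
Level 11: 3
Level 12: 1

The root is level 0 and the size-1 base case is level 12 (the tree spans levels 0 through 12, i.e. 13 levels counting the root), so the depth is the number of divisions: log_3(531441) = 12

The recursion tree depth is log_3(531441) = 12. At each level, the problem size is divided by 3, so it takes 12 divisions to reduce to a base case of size 1. The algorithm makes 3 recursive calls at each level.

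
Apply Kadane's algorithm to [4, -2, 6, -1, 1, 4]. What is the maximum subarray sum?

Using Kadane's algorithm on [4, -2, 6, -1, 1, 4]:

Scanning through the array:
Position 1 (value -2): max_ending_here = 2, max_so_far = 4
Position 2 (value 6): max_ending_here = 8, max_so_far = 8
Position 3 (value -1): max_ending_here = 7, max_so_far = 8
Position 4 (value 1): max_ending_here = 8, max_so_far = 8
Position 5 (value 4): max_ending_here = 12, max_so_far = 12

Maximum subarray: [4, -2, 6, -1, 1, 4]
Maximum sum: 12

The maximum subarray is [4, -2, 6, -1, 1, 4] with sum 12. This subarray runs from index 0 to index 5.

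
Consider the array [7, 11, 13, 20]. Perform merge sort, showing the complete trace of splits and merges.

Merge sort trace:

Split: [7, 11, 13, 20] -> [7, 11] and [13, 20]
  Split: [7, 11] -> [7] and [11]
  Merge: [7] + [11] -> [7, 11]
  Split: [13, 20] -> [13] and [20]
  Merge: [13] + [20] -> [13, 20]
Merge: [7, 11] + [13, 20] -> [7, 11, 13, 20]

Final sorted array: [7, 11, 13, 20]

The merge sort proceeds by recursively splitting the array and merging sorted halves.
After all merges, the sorted array is [7, 11, 13, 20].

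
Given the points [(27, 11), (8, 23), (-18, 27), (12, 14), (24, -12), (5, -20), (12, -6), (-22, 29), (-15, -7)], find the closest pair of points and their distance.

Computing all pairwise distances among 9 points:

d((27, 11), (8, 23)) = 22.4722
d((27, 11), (-18, 27)) = 47.7598
d((27, 11), (12, 14)) = 15.2971
d((27, 11), (24, -12)) = 23.1948
d((27, 11), (5, -20)) = 38.0132
d((27, 11), (12, -6)) = 22.6716
d((27, 11), (-22, 29)) = 52.2015
d((27, 11), (-15, -7)) = 45.6946
d((8, 23), (-18, 27)) = 26.3059
d((8, 23), (12, 14)) = 9.8489
d((8, 23), (24, -12)) = 38.4838
d((8, 23), (5, -20)) = 43.1045
d((8, 23), (12, -6)) = 29.2746
d((8, 23), (-22, 29)) = 30.5941
d((8, 23), (-15, -7)) = 37.8021
d((-18, 27), (12, 14)) = 32.6956
d((-18, 27), (24, -12)) = 57.3149
d((-18, 27), (5, -20)) = 52.3259
d((-18, 27), (12, -6)) = 44.5982
d((-18, 27), (-22, 29)) = 4.4721 <-- minimum
d((-18, 27), (-15, -7)) = 34.1321
d((12, 14), (24, -12)) = 28.6356
d((12, 14), (5, -20)) = 34.7131
d((12, 14), (12, -6)) = 20.0
d((12, 14), (-22, 29)) = 37.1618
d((12, 14), (-15, -7)) = 34.2053
d((24, -12), (5, -20)) = 20.6155
d((24, -12), (12, -6)) = 13.4164
d((24, -12), (-22, 29)) = 61.6198
d((24, -12), (-15, -7)) = 39.3192
d((5, -20), (12, -6)) = 15.6525
d((5, -20), (-22, 29)) = 55.9464
d((5, -20), (-15, -7)) = 23.8537
d((12, -6), (-22, 29)) = 48.7955
d((12, -6), (-15, -7)) = 27.0185
d((-22, 29), (-15, -7)) = 36.6742

Closest pair: (-18, 27) and (-22, 29) with distance 4.4721

The closest pair is (-18, 27) and (-22, 29) with Euclidean distance 4.4721. For 9 points, brute-force pairwise comparison is shown above. For large n, the divide-and-conquer algorithm (sort by x, recurse on halves, check the dividing strip) achieves O(n log n).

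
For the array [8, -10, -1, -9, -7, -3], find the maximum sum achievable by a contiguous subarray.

Using Kadane's algorithm on [8, -10, -1, -9, -7, -3]:

Scanning through the array:
Position 1 (value -10): max_ending_here = -2, max_so_far = 8
Position 2 (value -1): max_ending_here = -1, max_so_far = 8
Position 3 (value -9): max_ending_here = -9, max_so_far = 8
Position 4 (value -7): max_ending_here = -7, max_so_far = 8
Position 5 (value -3): max_ending_here = -3, max_so_far = 8

Maximum subarray: [8]
Maximum sum: 8

The maximum subarray is [8] with sum 8. This subarray runs from index 0 to index 0.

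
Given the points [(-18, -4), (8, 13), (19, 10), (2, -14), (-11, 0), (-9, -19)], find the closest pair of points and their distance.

Computing all pairwise distances among 6 points:

d((-18, -4), (8, 13)) = 31.0644
d((-18, -4), (19, 10)) = 39.5601
d((-18, -4), (2, -14)) = 22.3607
d((-18, -4), (-11, 0)) = 8.0623 <-- minimum
d((-18, -4), (-9, -19)) = 17.4929
d((8, 13), (19, 10)) = 11.4018
d((8, 13), (2, -14)) = 27.6586
d((8, 13), (-11, 0)) = 23.0217
d((8, 13), (-9, -19)) = 36.2353
d((19, 10), (2, -14)) = 29.4109
d((19, 10), (-11, 0)) = 31.6228
d((19, 10), (-9, -19)) = 40.3113
d((2, -14), (-11, 0)) = 19.105
d((2, -14), (-9, -19)) = 12.083
d((-11, 0), (-9, -19)) = 19.105

Closest pair: (-18, -4) and (-11, 0) with distance 8.0623

The closest pair is (-18, -4) and (-11, 0) with Euclidean distance 8.0623. For 6 points, brute-force pairwise comparison is shown above. For large n, the divide-and-conquer algorithm (sort by x, recurse on halves, check the dividing strip) achieves O(n log n).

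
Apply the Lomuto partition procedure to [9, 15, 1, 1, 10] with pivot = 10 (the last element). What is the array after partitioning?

Lomuto partition with pivot = 10:

Initial array: [9, 15, 1, 1, 10]

arr[0]=9 <= 10: swap with position 0, array becomes [9, 15, 1, 1, 10]
arr[1]=15 > 10: no swap
arr[2]=1 <= 10: swap with position 1, array becomes [9, 1, 15, 1, 10]
arr[3]=1 <= 10: swap with position 2, array becomes [9, 1, 1, 15, 10]

Place pivot at position 3: [9, 1, 1, 10, 15]
Pivot position: 3

After partitioning with pivot 10, the array becomes [9, 1, 1, 10, 15]. The pivot is placed at index 3. All elements to the left of the pivot are <= 10, and all elements to the right are > 10.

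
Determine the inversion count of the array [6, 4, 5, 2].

Finding inversions in [6, 4, 5, 2]:

(0, 1): arr[0]=6 > arr[1]=4
(0, 2): arr[0]=6 > arr[2]=5
(0, 3): arr[0]=6 > arr[3]=2
(1, 3): arr[1]=4 > arr[3]=2
(2, 3): arr[2]=5 > arr[3]=2

Total inversions: 5

The array has 5 inversion(s): (0,1), (0,2), (0,3), (1,3), (2,3). Each pair (i,j) satisfies i < j and arr[i] > arr[j].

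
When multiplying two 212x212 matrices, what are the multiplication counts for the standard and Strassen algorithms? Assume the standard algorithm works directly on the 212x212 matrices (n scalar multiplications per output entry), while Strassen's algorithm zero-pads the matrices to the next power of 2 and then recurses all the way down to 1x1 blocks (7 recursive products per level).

Matrix multiplication for 212x212 matrices:

Strassen's algorithm requires power-of-2 dimensions. Pad 212x212 to 256x256 (next power of 2).

Standard algorithm: 212^3 = 9528128 multiplications
Strassen's algorithm: 7^(log2(256)) = 7^8 = 5764801 multiplications
Savings: 9528128 - 5764801 = 3763327 multiplications

Standard: 9528128 multiplications (212^3). Strassen: 5764801 multiplications (7^8, after padding to 256x256). Strassen reduces 8 recursive multiplications to 7 at each level.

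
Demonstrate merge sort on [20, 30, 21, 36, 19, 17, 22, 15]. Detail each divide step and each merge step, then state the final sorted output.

Merge sort trace:

Split: [20, 30, 21, 36, 19, 17, 22, 15] -> [20, 30, 21, 36] and [19, 17, 22, 15]
  Split: [20, 30, 21, 36] -> [20, 30] and [21, 36]
    Split: [20, 30] -> [20] and [30]
    Merge: [20] + [30] -> [20, 30]
    Split: [21, 36] -> [21] and [36]
    Merge: [21] + [36] -> [21, 36]
  Merge: [20, 30] + [21, 36] -> [20, 21, 30, 36]
  Split: [19, 17, 22, 15] -> [19, 17] and [22, 15]
    Split: [19, 17] -> [19] and [17]
    Merge: [19] + [17] -> [17, 19]
    Split: [22, 15] -> [22] and [15]
    Merge: [22] + [15] -> [15, 22]
  Merge: [17, 19] + [15, 22] -> [15, 17, 19, 22]
Merge: [20, 21, 30, 36] + [15, 17, 19, 22] -> [15, 17, 19, 20, 21, 22, 30, 36]

Final sorted array: [15, 17, 19, 20, 21, 22, 30, 36]

The merge sort proceeds by recursively splitting the array and merging sorted halves.
After all merges, the sorted array is [15, 17, 19, 20, 21, 22, 30, 36].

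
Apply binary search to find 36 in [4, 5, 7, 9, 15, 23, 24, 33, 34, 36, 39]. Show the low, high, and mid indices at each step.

Binary search for 36 in [4, 5, 7, 9, 15, 23, 24, 33, 34, 36, 39]:

lo=0, hi=10, mid=5, arr[mid]=23 -> 23 < 36, search right half
lo=6, hi=10, mid=8, arr[mid]=34 -> 34 < 36, search right half
lo=9, hi=10, mid=9, arr[mid]=36 -> Found target at index 9!

Binary search finds 36 at index 9 after 3 comparisons. The search repeatedly halves the search space by comparing with the middle element.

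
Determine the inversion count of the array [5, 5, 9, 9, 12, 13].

Finding inversions in [5, 5, 9, 9, 12, 13]:


Total inversions: 0

The array has 0 inversions. It is already sorted.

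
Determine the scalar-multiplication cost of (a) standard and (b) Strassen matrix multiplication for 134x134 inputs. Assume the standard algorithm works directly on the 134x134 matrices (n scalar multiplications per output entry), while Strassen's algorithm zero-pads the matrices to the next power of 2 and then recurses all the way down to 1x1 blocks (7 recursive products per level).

Matrix multiplication for 134x134 matrices:

Strassen's algorithm requires power-of-2 dimensions. Pad 134x134 to 256x256 (next power of 2).

Standard algorithm: 134^3 = 2406104 multiplications
Strassen's algorithm: 7^(log2(256)) = 7^8 = 5764801 multiplications
Difference: 2406104 - 5764801 = -3358697 (Strassen uses MORE here due to padding overhead — for small or just-over-power-of-2 n, padding can outweigh the per-level savings)

Standard: 2406104 multiplications (134^3). Strassen: 5764801 multiplications (7^8, after padding to 256x256). Strassen reduces 8 recursive multiplications to 7 at each level.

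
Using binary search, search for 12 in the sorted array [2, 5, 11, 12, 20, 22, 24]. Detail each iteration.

Binary search for 12 in [2, 5, 11, 12, 20, 22, 24]:

lo=0, hi=6, mid=3, arr[mid]=12 -> Found target at index 3!

Binary search finds 12 at index 3 after 1 comparisons. The search repeatedly halves the search space by comparing with the middle element.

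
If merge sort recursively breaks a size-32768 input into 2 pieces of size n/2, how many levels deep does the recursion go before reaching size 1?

For divide and conquer with division factor 2:

Problem sizes at each level:
Level 0: 32768
Level 1: 16384
Level 2: 8192
Level 3: 4096
Level 4: 2048
Level 5: 1024
Level 6: 512
Level 7: 256
Level 8: 128
Level 9: 64
Level 10: 32
Level 11: 16
Level 12: 8
Level 13: 4
Level 14: 2
Level 15: 1

The root is level 0 and the size-1 base case is level 15 (the tree spans levels 0 through 15, i.e. 16 levels counting the root), so the depth is the number of divisions: log_2(32768) = 15

The recursion tree depth is log_2(32768) = 15. At each level, the problem size is divided by 2, so it takes 15 divisions to reduce to a base case of size 1. The algorithm makes 2 recursive calls at each level.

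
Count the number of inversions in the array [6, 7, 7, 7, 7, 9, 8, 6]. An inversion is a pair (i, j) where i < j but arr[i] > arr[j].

Finding inversions in [6, 7, 7, 7, 7, 9, 8, 6]:

(1, 7): arr[1]=7 > arr[7]=6
(2, 7): arr[2]=7 > arr[7]=6
(3, 7): arr[3]=7 > arr[7]=6
(4, 7): arr[4]=7 > arr[7]=6
(5, 6): arr[5]=9 > arr[6]=8
(5, 7): arr[5]=9 > arr[7]=6
(6, 7): arr[6]=8 > arr[7]=6

Total inversions: 7

The array has 7 inversion(s): (1,7), (2,7), (3,7), (4,7), (5,6), (5,7), (6,7). Each pair (i,j) satisfies i < j and arr[i] > arr[j].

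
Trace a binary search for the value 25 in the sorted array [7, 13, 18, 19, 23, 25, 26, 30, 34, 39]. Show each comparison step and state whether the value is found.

Binary search for 25 in [7, 13, 18, 19, 23, 25, 26, 30, 34, 39]:

lo=0, hi=9, mid=4, arr[mid]=23 -> 23 < 25, search right half
lo=5, hi=9, mid=7, arr[mid]=30 -> 30 > 25, search left half
lo=5, hi=6, mid=5, arr[mid]=25 -> Found target at index 5!

Binary search finds 25 at index 5 after 3 comparisons. The search repeatedly halves the search space by comparing with the middle element.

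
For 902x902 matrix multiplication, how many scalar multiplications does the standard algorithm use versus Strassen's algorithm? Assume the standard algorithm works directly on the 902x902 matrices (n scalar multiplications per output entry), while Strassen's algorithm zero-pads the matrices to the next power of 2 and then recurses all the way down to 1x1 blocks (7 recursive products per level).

Matrix multiplication for 902x902 matrices:

Strassen's algorithm requires power-of-2 dimensions. Pad 902x902 to 1024x1024 (next power of 2).

Standard algorithm: 902^3 = 733870808 multiplications
Strassen's algorithm: 7^(log2(1024)) = 7^10 = 282475249 multiplications
Savings: 733870808 - 282475249 = 451395559 multiplications

Standard: 733870808 multiplications (902^3). Strassen: 282475249 multiplications (7^10, after padding to 1024x1024). Strassen reduces 8 recursive multiplications to 7 at each level.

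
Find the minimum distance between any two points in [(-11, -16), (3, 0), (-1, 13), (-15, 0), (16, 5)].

Computing all pairwise distances among 5 points:

d((-11, -16), (3, 0)) = 21.2603
d((-11, -16), (-1, 13)) = 30.6757
d((-11, -16), (-15, 0)) = 16.4924
d((-11, -16), (16, 5)) = 34.2053
d((3, 0), (-1, 13)) = 13.6015 <-- minimum
d((3, 0), (-15, 0)) = 18.0
d((3, 0), (16, 5)) = 13.9284
d((-1, 13), (-15, 0)) = 19.105
d((-1, 13), (16, 5)) = 18.7883
d((-15, 0), (16, 5)) = 31.4006

Closest pair: (3, 0) and (-1, 13) with distance 13.6015

The closest pair is (3, 0) and (-1, 13) with Euclidean distance 13.6015. For 5 points, brute-force pairwise comparison is shown above. For large n, the divide-and-conquer algorithm (sort by x, recurse on halves, check the dividing strip) achieves O(n log n).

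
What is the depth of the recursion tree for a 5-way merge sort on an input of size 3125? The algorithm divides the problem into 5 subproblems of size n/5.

For divide and conquer with division factor 5:

Problem sizes at each level:
Level 0: 3125
Level 1: 625
Level 2: 125
Level 3: 25
Level 4: 5
Level 5: 1

The root is level 0 and the size-1 base case is level 5 (the tree spans levels 0 through 5, i.e. 6 levels counting the root), so the depth is the number of divisions: log_5(3125) = 5

The recursion tree depth is log_5(3125) = 5. At each level, the problem size is divided by 5, so it takes 5 divisions to reduce to a base case of size 1. The algorithm makes 5 recursive calls at each level.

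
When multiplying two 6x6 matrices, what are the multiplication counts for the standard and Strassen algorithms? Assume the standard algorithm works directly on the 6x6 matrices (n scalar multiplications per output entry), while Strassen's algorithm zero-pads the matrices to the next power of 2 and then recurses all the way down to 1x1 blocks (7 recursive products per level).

Matrix multiplication for 6x6 matrices:

Strassen's algorithm requires power-of-2 dimensions. Pad 6x6 to 8x8 (next power of 2).

Standard algorithm: 6^3 = 216 multiplications
Strassen's algorithm: 7^(log2(8)) = 7^3 = 343 multiplications
Difference: 216 - 343 = -127 (Strassen uses MORE here due to padding overhead — for small or just-over-power-of-2 n, padding can outweigh the per-level savings)

Standard: 216 multiplications (6^3). Strassen: 343 multiplications (7^3, after padding to 8x8). Strassen reduces 8 recursive multiplications to 7 at each level.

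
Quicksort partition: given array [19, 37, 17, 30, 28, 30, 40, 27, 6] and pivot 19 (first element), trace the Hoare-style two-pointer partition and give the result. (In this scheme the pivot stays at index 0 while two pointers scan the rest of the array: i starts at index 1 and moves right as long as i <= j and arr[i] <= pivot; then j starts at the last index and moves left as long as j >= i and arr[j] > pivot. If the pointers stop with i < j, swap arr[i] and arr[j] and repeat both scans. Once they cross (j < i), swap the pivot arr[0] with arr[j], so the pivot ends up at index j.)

Hoare-style two-pointer partition with pivot = 19:

Initial array: [19, 37, 17, 30, 28, 30, 40, 27, 6]

Pointers start at i = 1, j = 8.
i stops at index 1 (arr[1]=37 > 19), j stops at index 8 (arr[8]=6 <= 19): swap arr[1] and arr[8], array becomes [19, 6, 17, 30, 28, 30, 40, 27, 37]
i ends at 3, j ends at 2: the pointers have crossed (j < i), so scanning stops.

Swap pivot arr[0] with arr[2] to place pivot at position 2: [17, 6, 19, 30, 28, 30, 40, 27, 37]
Pivot position: 2

After partitioning with pivot 19, the array becomes [17, 6, 19, 30, 28, 30, 40, 27, 37]. The pivot is placed at index 2. All elements to the left of the pivot are <= 19, and all elements to the right are > 19.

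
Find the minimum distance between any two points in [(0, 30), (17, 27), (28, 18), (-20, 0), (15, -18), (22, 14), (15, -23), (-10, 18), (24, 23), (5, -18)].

Computing all pairwise distances among 10 points:

d((0, 30), (17, 27)) = 17.2627
d((0, 30), (28, 18)) = 30.4631
d((0, 30), (-20, 0)) = 36.0555
d((0, 30), (15, -18)) = 50.2892
d((0, 30), (22, 14)) = 27.2029
d((0, 30), (15, -23)) = 55.0818
d((0, 30), (-10, 18)) = 15.6205
d((0, 30), (24, 23)) = 25.0
d((0, 30), (5, -18)) = 48.2597
d((17, 27), (28, 18)) = 14.2127
d((17, 27), (-20, 0)) = 45.8039
d((17, 27), (15, -18)) = 45.0444
d((17, 27), (22, 14)) = 13.9284
d((17, 27), (15, -23)) = 50.04
d((17, 27), (-10, 18)) = 28.4605
d((17, 27), (24, 23)) = 8.0623
d((17, 27), (5, -18)) = 46.5725
d((28, 18), (-20, 0)) = 51.264
d((28, 18), (15, -18)) = 38.2753
d((28, 18), (22, 14)) = 7.2111
d((28, 18), (15, -23)) = 43.0116
d((28, 18), (-10, 18)) = 38.0
d((28, 18), (24, 23)) = 6.4031
d((28, 18), (5, -18)) = 42.72
d((-20, 0), (15, -18)) = 39.3573
d((-20, 0), (22, 14)) = 44.2719
d((-20, 0), (15, -23)) = 41.8808
d((-20, 0), (-10, 18)) = 20.5913
d((-20, 0), (24, 23)) = 49.6488
d((-20, 0), (5, -18)) = 30.8058
d((15, -18), (22, 14)) = 32.7567
d((15, -18), (15, -23)) = 5.0 <-- minimum
d((15, -18), (-10, 18)) = 43.8292
d((15, -18), (24, 23)) = 41.9762
d((15, -18), (5, -18)) = 10.0
d((22, 14), (15, -23)) = 37.6563
d((22, 14), (-10, 18)) = 32.249
d((22, 14), (24, 23)) = 9.2195
d((22, 14), (5, -18)) = 36.2353
d((15, -23), (-10, 18)) = 48.0208
d((15, -23), (24, 23)) = 46.8722
d((15, -23), (5, -18)) = 11.1803
d((-10, 18), (24, 23)) = 34.3657
d((-10, 18), (5, -18)) = 39.0
d((24, 23), (5, -18)) = 45.1885

Closest pair: (15, -18) and (15, -23) with distance 5.0

The closest pair is (15, -18) and (15, -23) with Euclidean distance 5.0. For 10 points, brute-force pairwise comparison is shown above. For large n, the divide-and-conquer algorithm (sort by x, recurse on halves, check the dividing strip) achieves O(n log n).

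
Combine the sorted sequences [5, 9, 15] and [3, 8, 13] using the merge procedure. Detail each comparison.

Merging process:

Compare 5 vs 3: take 3 from right. Merged: [3]
Compare 5 vs 8: take 5 from left. Merged: [3, 5]
Compare 9 vs 8: take 8 from right. Merged: [3, 5, 8]
Compare 9 vs 13: take 9 from left. Merged: [3, 5, 8, 9]
Compare 15 vs 13: take 13 from right. Merged: [3, 5, 8, 9, 13]
Append remaining from left: [15]. Merged: [3, 5, 8, 9, 13, 15]

Final merged array: [3, 5, 8, 9, 13, 15]
Total comparisons: 5

The merged array is [3, 5, 8, 9, 13, 15], requiring 5 comparisons. The merge step runs in O(n) time where n is the total number of elements.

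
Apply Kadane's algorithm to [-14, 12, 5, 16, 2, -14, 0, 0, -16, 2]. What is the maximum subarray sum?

Using Kadane's algorithm on [-14, 12, 5, 16, 2, -14, 0, 0, -16, 2]:

Scanning through the array:
Position 1 (value 12): max_ending_here = 12, max_so_far = 12
Position 2 (value 5): max_ending_here = 17, max_so_far = 17
Position 3 (value 16): max_ending_here = 33, max_so_far = 33
Position 4 (value 2): max_ending_here = 35, max_so_far = 35
Position 5 (value -14): max_ending_here = 21, max_so_far = 35
Position 6 (value 0): max_ending_here = 21, max_so_far = 35
Position 7 (value 0): max_ending_here = 21, max_so_far = 35
Position 8 (value -16): max_ending_here = 5, max_so_far = 35
Position 9 (value 2): max_ending_here = 7, max_so_far = 35

Maximum subarray: [12, 5, 16, 2]
Maximum sum: 35

The maximum subarray is [12, 5, 16, 2] with sum 35. This subarray runs from index 1 to index 4.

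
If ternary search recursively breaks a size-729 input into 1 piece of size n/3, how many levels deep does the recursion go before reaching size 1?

For divide and conquer with division factor 3:

Problem sizes at each level:
Level 0: 729
Level 1: 243
Level 2: 81
Level 3: 27
Level 4: 9
Level 5: 3
Level 6: 1

The root is level 0 and the size-1 base case is level 6 (the tree spans levels 0 through 6, i.e. 7 levels counting the root), so the depth is the number of divisions: log_3(729) = 6

The recursion tree depth is log_3(729) = 6. At each level, the problem size is divided by 3, so it takes 6 divisions to reduce to a base case of size 1. The algorithm makes 1 recursive call at each level.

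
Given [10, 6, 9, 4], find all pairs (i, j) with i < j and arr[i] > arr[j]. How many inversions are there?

Finding inversions in [10, 6, 9, 4]:

(0, 1): arr[0]=10 > arr[1]=6
(0, 2): arr[0]=10 > arr[2]=9
(0, 3): arr[0]=10 > arr[3]=4
(1, 3): arr[1]=6 > arr[3]=4
(2, 3): arr[2]=9 > arr[3]=4

Total inversions: 5

The array has 5 inversion(s): (0,1), (0,2), (0,3), (1,3), (2,3). Each pair (i,j) satisfies i < j and arr[i] > arr[j].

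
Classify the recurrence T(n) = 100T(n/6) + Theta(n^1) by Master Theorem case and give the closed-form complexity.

Master Theorem for T(n) = 100T(n/6) + O(n^1):

a = 100, b = 6, c = 1
log_b(a) = log_6(100) = 2.5702

Case 1: c = 1 < log_6(100) = 2.5702
T(n) = O(n^(log_6 100))

For T(n) = 100T(n/6) + O(n^1): log_6(100) = 2.5702. This is Case 1 of the Master Theorem (c < log_b(a), work dominated by leaves), giving O(n^(log_6 100)).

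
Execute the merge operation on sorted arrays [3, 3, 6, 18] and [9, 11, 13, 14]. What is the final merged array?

Merging process:

Compare 3 vs 9: take 3 from left. Merged: [3]
Compare 3 vs 9: take 3 from left. Merged: [3, 3]
Compare 6 vs 9: take 6 from left. Merged: [3, 3, 6]
Compare 18 vs 9: take 9 from right. Merged: [3, 3, 6, 9]
Compare 18 vs 11: take 11 from right. Merged: [3, 3, 6, 9, 11]
Compare 18 vs 13: take 13 from right. Merged: [3, 3, 6, 9, 11, 13]
Compare 18 vs 14: take 14 from right. Merged: [3, 3, 6, 9, 11, 13, 14]
Append remaining from left: [18]. Merged: [3, 3, 6, 9, 11, 13, 14, 18]

Final merged array: [3, 3, 6, 9, 11, 13, 14, 18]
Total comparisons: 7

The merged array is [3, 3, 6, 9, 11, 13, 14, 18], requiring 7 comparisons. The merge step runs in O(n) time where n is the total number of elements.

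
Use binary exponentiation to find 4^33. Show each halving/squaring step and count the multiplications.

Computing 4^33 by squaring (build up from 4^1; each line after the first costs one multiplication):

4^1 = 4
4^2 = (4^1)^2 = 4^2 = 16
4^4 = (4^2)^2 = 16^2 = 256
4^8 = (4^4)^2 = 256^2 = 65536
4^16 = (4^8)^2 = 65536^2 = 4294967296
4^32 = (4^16)^2 = 4294967296^2 = 18446744073709551616
4^33 = 4 * 4^32 = 4 * 18446744073709551616 = 73786976294838206464

Result: 73786976294838206464
Multiplications needed: 6 (6 lines after 4^1)

4^33 = 73786976294838206464. Using exponentiation by squaring, this requires 6 multiplications. The key idea: if the exponent is even, square the half-power; if odd, multiply by the base once.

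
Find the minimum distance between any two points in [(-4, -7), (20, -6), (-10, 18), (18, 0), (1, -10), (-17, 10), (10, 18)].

Computing all pairwise distances among 7 points:

d((-4, -7), (20, -6)) = 24.0208
d((-4, -7), (-10, 18)) = 25.7099
d((-4, -7), (18, 0)) = 23.0868
d((-4, -7), (1, -10)) = 5.831 <-- minimum
d((-4, -7), (-17, 10)) = 21.4009
d((-4, -7), (10, 18)) = 28.6531
d((20, -6), (-10, 18)) = 38.4187
d((20, -6), (18, 0)) = 6.3246
d((20, -6), (1, -10)) = 19.4165
d((20, -6), (-17, 10)) = 40.3113
d((20, -6), (10, 18)) = 26.0
d((-10, 18), (18, 0)) = 33.2866
d((-10, 18), (1, -10)) = 30.0832
d((-10, 18), (-17, 10)) = 10.6301
d((-10, 18), (10, 18)) = 20.0
d((18, 0), (1, -10)) = 19.7231
d((18, 0), (-17, 10)) = 36.4005
d((18, 0), (10, 18)) = 19.6977
d((1, -10), (-17, 10)) = 26.9072
d((1, -10), (10, 18)) = 29.4109
d((-17, 10), (10, 18)) = 28.1603

Closest pair: (-4, -7) and (1, -10) with distance 5.831

The closest pair is (-4, -7) and (1, -10) with Euclidean distance 5.831. For 7 points, brute-force pairwise comparison is shown above. For large n, the divide-and-conquer algorithm (sort by x, recurse on halves, check the dividing strip) achieves O(n log n).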